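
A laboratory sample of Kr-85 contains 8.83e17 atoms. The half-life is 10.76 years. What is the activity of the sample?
A = λN = 5.688e16 decays/year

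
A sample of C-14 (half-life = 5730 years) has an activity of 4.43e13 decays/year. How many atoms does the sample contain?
N = A/λ = 3.662e17 atoms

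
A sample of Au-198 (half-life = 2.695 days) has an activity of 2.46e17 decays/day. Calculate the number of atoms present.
N = A/λ = 9.565e17 atoms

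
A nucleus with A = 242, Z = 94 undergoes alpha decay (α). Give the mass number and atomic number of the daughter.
Daughter: A = 238, Z = 92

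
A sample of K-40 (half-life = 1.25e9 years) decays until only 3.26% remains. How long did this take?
t = t½ × log₂(N₀/N) = 6.174e9 years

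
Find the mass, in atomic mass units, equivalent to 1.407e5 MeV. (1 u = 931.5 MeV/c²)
m = E/c² = 151 u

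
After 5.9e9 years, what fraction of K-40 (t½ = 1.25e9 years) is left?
N/N₀ = (1/2)^(t/t½) = 0.03794 = 3.79%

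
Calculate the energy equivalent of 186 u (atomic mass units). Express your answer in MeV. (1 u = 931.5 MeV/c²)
E = mc² = 1.733e5 MeV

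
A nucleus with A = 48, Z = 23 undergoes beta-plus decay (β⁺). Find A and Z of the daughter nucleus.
Daughter: A = 48, Z = 22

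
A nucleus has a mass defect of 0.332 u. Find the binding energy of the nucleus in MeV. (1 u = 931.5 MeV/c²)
B.E. = Δm × 931.5 = 309.3 MeV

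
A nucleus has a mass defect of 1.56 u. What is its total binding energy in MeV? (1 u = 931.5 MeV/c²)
B.E. = Δm × 931.5 = 1453 MeV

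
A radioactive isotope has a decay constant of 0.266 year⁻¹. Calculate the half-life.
t½ = ln(2)/λ = 2.606 years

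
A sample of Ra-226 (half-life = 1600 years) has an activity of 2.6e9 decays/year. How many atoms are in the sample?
N = A/λ = 6.002e12 atoms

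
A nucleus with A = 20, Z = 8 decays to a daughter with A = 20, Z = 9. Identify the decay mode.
ΔA = 0, ΔZ = +1 ⇒ beta-minus decay (β⁻)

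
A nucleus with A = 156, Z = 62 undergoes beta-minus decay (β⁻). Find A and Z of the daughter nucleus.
Daughter: A = 156, Z = 63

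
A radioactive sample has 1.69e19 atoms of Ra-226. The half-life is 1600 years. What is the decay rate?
A = λN = 7.321e15 decays/year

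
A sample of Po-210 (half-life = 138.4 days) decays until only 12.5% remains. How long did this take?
t = t½ × log₂(N₀/N) = 415.2 days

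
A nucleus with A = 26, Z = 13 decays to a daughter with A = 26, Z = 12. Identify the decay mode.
ΔA = 0, ΔZ = -1 ⇒ beta-plus decay (β⁺) or electron capture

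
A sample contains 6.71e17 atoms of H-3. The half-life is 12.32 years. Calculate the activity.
A = λN = 3.775e16 decays/year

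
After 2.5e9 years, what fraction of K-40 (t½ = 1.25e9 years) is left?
N/N₀ = (1/2)^(t/t½) = 0.25 = 25%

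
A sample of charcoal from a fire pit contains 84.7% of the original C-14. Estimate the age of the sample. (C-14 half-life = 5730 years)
Age = t½ × log₂(1/ratio) = 1373 years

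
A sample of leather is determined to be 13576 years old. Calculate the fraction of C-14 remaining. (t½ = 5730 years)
N/N₀ = (1/2)^(t/t½) = 0.1935 = 19.4%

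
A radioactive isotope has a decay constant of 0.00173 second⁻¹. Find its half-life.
t½ = ln(2)/λ = 400.7 seconds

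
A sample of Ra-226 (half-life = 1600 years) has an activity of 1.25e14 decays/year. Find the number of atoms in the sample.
N = A/λ = 2.885e17 atoms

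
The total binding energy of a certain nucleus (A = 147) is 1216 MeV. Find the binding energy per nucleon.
B.E./A = 1216/147 = 8.272 MeV/nucleon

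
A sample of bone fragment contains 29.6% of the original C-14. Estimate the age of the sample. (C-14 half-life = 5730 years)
Age = t½ × log₂(1/ratio) = 10060 years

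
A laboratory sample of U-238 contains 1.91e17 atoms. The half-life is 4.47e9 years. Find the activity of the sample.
A = λN = 2.962e7 decays/year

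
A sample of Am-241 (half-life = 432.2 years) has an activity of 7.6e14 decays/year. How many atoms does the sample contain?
N = A/λ = 4.739e17 atoms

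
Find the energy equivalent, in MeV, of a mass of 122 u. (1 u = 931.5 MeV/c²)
E = mc² = 1.136e5 MeV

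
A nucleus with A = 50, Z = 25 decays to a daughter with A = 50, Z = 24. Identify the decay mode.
ΔA = 0, ΔZ = -1 ⇒ beta-plus decay (β⁺) or electron capture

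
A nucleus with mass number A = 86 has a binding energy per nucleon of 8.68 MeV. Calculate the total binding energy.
B.E. = 8.68 × 86 = 746.5 MeV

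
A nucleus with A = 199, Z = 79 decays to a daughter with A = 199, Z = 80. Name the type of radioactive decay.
ΔA = 0, ΔZ = +1 ⇒ beta-minus decay (β⁻)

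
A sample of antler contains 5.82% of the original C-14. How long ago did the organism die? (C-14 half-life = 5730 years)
Age = t½ × log₂(1/ratio) = 23510 years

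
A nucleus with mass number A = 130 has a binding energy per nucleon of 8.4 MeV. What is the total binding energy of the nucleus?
B.E. = 8.4 × 130 = 1092 MeV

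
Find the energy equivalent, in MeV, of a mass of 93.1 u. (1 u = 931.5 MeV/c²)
E = mc² = 86720 MeV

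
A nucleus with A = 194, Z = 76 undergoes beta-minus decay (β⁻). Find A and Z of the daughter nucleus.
Daughter: A = 194, Z = 77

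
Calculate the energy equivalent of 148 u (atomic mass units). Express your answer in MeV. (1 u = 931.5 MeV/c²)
E = mc² = 1.379e5 MeV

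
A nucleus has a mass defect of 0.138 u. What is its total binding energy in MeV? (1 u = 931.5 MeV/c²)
B.E. = Δm × 931.5 = 128.5 MeV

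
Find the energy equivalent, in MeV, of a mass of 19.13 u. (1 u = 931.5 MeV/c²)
E = mc² = 17820 MeV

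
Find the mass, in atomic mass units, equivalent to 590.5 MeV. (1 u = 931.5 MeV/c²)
m = E/c² = 0.6339 u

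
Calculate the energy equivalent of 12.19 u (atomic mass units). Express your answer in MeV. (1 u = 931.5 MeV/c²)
E = mc² = 11350 MeV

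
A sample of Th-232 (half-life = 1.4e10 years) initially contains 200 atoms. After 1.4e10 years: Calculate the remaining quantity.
N = N₀(1/2)^(t/t½) = 100 atoms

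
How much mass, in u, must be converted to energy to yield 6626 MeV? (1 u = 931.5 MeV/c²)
m = E/c² = 7.113 u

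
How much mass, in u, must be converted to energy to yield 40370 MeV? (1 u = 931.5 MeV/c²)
m = E/c² = 43.34 u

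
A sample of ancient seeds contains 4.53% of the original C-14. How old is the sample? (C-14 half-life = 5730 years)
Age = t½ × log₂(1/ratio) = 25580 years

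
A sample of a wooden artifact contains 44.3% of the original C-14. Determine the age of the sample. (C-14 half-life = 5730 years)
Age = t½ × log₂(1/ratio) = 6731 years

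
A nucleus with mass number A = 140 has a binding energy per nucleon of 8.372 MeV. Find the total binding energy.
B.E. = 8.372 × 140 = 1172 MeV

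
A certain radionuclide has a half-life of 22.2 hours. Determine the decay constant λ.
λ = ln(2)/t½ = 0.03122 hour⁻¹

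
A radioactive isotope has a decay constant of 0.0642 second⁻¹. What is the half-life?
t½ = ln(2)/λ = 10.8 seconds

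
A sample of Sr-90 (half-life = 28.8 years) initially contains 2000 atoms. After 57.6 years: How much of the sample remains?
N = N₀(1/2)^(t/t½) = 500 atoms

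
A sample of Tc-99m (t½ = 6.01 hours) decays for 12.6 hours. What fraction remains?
N/N₀ = (1/2)^(t/t½) = 0.2338 = 23.4%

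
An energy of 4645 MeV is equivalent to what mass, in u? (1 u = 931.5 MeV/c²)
m = E/c² = 4.987 u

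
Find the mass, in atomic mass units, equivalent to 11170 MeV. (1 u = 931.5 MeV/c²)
m = E/c² = 11.99 u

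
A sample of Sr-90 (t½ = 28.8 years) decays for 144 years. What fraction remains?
N/N₀ = (1/2)^(t/t½) = 0.03125 = 3.12%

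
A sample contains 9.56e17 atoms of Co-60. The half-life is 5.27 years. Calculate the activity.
A = λN = 1.257e17 decays/year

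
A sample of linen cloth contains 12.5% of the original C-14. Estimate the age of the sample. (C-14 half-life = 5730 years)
Age = t½ × log₂(1/ratio) = 17190 years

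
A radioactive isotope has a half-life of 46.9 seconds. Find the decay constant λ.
λ = ln(2)/t½ = 0.01478 second⁻¹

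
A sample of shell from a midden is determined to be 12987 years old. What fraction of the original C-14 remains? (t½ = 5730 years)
N/N₀ = (1/2)^(t/t½) = 0.2078 = 20.8%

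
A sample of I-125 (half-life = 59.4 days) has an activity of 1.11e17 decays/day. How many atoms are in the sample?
N = A/λ = 9.512e18 atoms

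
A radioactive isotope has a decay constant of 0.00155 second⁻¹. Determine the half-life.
t½ = ln(2)/λ = 447.2 seconds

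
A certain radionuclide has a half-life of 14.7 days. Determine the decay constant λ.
λ = ln(2)/t½ = 0.04715 day⁻¹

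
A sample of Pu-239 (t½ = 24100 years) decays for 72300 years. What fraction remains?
N/N₀ = (1/2)^(t/t½) = 0.125 = 12.5%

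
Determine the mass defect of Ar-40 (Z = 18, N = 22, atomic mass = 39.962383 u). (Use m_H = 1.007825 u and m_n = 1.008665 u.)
Δm = Z·m_H + N·m_n − M = 0.3691 u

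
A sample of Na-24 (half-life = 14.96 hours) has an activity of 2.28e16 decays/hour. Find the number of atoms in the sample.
N = A/λ = 4.921e17 atoms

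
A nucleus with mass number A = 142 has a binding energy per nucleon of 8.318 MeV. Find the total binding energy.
B.E. = 8.318 × 142 = 1181 MeV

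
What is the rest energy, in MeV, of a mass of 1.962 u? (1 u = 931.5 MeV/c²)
E = mc² = 1828 MeV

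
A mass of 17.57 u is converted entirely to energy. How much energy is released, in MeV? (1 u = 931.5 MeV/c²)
E = mc² = 16370 MeV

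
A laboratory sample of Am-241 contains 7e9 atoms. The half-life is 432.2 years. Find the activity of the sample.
A = λN = 1.123e7 decays/year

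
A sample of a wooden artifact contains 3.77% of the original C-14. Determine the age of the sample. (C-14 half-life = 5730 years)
Age = t½ × log₂(1/ratio) = 27100 years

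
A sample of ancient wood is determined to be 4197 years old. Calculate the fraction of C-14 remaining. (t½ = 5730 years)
N/N₀ = (1/2)^(t/t½) = 0.6019 = 60.2%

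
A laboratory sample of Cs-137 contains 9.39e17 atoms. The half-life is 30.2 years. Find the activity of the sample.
A = λN = 2.155e16 decays/year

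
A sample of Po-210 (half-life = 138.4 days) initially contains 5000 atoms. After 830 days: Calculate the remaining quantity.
N = N₀(1/2)^(t/t½) = 78.28 atoms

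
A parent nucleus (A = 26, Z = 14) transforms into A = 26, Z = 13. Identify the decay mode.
ΔA = 0, ΔZ = -1 ⇒ beta-plus decay (β⁺) or electron capture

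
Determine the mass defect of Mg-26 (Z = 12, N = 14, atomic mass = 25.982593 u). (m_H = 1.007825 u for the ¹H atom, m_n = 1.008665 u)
Δm = Z·m_H + N·m_n − M = 0.2326 u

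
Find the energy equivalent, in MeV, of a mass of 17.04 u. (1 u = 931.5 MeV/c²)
E = mc² = 15870 MeV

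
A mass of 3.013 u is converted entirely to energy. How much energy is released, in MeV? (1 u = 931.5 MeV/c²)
E = mc² = 2807 MeV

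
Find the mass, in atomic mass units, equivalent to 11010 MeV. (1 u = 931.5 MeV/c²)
m = E/c² = 11.82 u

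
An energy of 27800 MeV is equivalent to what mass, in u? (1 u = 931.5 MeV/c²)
m = E/c² = 29.84 u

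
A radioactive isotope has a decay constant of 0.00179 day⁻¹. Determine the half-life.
t½ = ln(2)/λ = 387.2 days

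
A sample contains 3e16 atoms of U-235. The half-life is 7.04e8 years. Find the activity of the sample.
A = λN = 2.954e7 decays/year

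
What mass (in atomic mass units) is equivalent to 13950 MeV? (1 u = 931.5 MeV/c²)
m = E/c² = 14.98 u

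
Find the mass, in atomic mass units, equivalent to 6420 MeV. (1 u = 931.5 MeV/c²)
m = E/c² = 6.892 u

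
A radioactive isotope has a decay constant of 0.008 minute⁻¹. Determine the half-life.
t½ = ln(2)/λ = 86.64 minutes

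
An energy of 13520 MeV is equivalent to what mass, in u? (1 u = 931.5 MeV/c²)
m = E/c² = 14.51 u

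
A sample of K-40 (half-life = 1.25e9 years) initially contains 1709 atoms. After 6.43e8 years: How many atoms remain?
N = N₀(1/2)^(t/t½) = 1196 atoms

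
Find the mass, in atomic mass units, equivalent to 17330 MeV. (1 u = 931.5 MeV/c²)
m = E/c² = 18.6 u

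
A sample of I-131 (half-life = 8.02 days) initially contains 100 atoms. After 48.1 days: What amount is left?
N = N₀(1/2)^(t/t½) = 1.565 atoms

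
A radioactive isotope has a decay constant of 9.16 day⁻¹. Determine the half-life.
t½ = ln(2)/λ = 0.07567 days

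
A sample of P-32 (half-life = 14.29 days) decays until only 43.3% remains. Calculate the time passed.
t = t½ × log₂(N₀/N) = 17.26 days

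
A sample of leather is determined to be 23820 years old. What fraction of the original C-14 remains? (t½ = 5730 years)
N/N₀ = (1/2)^(t/t½) = 0.05605 = 5.61%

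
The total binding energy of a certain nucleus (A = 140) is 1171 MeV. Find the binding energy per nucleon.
B.E./A = 1171/140 = 8.364 MeV/nucleon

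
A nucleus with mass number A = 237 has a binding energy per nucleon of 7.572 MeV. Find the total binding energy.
B.E. = 7.572 × 237 = 1795 MeV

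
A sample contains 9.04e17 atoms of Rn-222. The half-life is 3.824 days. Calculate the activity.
A = λN = 1.639e17 decays/day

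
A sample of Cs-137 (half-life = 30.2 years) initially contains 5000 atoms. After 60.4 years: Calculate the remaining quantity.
N = N₀(1/2)^(t/t½) = 1250 atoms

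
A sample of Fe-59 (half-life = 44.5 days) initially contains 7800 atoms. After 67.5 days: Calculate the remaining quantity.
N = N₀(1/2)^(t/t½) = 2726 atoms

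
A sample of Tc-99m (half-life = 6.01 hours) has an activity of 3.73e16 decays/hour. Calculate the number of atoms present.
N = A/λ = 3.234e17 atoms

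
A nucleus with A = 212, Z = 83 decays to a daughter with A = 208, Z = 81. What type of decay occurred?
ΔA = -4, ΔZ = -2 ⇒ alpha decay (α)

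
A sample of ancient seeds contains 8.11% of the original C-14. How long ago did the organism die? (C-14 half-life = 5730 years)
Age = t½ × log₂(1/ratio) = 20770 years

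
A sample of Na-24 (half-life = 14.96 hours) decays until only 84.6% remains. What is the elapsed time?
t = t½ × log₂(N₀/N) = 3.609 hours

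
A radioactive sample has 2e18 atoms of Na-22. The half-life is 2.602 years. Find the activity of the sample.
A = λN = 5.328e17 decays/year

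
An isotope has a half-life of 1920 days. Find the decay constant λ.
λ = ln(2)/t½ = 3.61e-4 day⁻¹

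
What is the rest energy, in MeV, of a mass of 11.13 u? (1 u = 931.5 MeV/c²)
E = mc² = 10370 MeV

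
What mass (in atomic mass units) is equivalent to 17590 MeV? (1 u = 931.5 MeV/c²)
m = E/c² = 18.88 u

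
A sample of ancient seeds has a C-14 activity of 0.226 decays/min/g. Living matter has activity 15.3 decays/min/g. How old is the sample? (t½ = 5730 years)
Age = t½ × log₂(A₀/A) = 34840 years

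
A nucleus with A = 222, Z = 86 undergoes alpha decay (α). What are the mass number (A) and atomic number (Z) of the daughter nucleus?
Daughter: A = 218, Z = 84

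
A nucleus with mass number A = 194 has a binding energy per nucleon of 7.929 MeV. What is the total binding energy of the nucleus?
B.E. = 7.929 × 194 = 1538 MeV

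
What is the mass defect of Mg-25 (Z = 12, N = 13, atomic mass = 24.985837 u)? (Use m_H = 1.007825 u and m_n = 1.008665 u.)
Δm = Z·m_H + N·m_n − M = 0.2207 u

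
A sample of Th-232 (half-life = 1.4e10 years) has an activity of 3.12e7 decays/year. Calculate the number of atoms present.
N = A/λ = 6.302e17 atoms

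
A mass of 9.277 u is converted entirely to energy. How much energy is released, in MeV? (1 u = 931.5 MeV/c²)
E = mc² = 8642 MeV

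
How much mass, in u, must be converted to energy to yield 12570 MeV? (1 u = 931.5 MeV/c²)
m = E/c² = 13.49 u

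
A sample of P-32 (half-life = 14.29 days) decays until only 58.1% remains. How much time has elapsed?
t = t½ × log₂(N₀/N) = 11.19 days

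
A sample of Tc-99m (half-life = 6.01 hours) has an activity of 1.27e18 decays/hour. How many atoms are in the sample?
N = A/λ = 1.101e19 atoms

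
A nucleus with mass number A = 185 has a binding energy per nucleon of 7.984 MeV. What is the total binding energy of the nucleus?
B.E. = 7.984 × 185 = 1477 MeV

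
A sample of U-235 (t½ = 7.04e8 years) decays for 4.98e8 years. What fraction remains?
N/N₀ = (1/2)^(t/t½) = 0.6124 = 61.2%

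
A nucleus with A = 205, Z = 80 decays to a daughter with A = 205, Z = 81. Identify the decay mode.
ΔA = 0, ΔZ = +1 ⇒ beta-minus decay (β⁻)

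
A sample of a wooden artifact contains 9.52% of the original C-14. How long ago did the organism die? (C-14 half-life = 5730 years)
Age = t½ × log₂(1/ratio) = 19440 years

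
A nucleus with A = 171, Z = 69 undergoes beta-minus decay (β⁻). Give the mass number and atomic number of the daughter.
Daughter: A = 171, Z = 70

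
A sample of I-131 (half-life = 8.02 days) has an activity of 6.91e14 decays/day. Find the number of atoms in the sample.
N = A/λ = 7.995e15 atoms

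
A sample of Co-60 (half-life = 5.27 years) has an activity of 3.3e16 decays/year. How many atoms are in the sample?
N = A/λ = 2.509e17 atoms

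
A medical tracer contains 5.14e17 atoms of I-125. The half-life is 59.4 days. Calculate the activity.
A = λN = 5.998e15 decays/day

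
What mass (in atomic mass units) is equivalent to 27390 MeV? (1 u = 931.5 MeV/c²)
m = E/c² = 29.4 u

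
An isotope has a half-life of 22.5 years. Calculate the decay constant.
λ = ln(2)/t½ = 0.03081 year⁻¹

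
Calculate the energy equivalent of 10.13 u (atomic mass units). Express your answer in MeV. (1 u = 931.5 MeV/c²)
E = mc² = 9436 MeV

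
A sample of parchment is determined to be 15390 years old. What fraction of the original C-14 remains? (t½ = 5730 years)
N/N₀ = (1/2)^(t/t½) = 0.1554 = 15.5%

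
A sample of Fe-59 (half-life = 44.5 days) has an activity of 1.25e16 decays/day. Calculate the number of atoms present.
N = A/λ = 8.025e17 atoms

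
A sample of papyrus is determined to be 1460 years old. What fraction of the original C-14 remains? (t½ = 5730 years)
N/N₀ = (1/2)^(t/t½) = 0.8381 = 83.8%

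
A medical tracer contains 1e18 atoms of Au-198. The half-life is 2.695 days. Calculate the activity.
A = λN = 2.572e17 decays/day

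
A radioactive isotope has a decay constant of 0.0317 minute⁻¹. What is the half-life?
t½ = ln(2)/λ = 21.87 minutes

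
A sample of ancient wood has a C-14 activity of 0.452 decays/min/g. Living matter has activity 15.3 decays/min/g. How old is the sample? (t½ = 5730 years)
Age = t½ × log₂(A₀/A) = 29110 years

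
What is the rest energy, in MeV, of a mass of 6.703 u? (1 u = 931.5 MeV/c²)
E = mc² = 6244 MeV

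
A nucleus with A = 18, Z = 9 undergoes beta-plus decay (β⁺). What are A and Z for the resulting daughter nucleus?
Daughter: A = 18, Z = 8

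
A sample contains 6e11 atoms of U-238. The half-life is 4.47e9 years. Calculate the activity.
A = λN = 93.04 decays/year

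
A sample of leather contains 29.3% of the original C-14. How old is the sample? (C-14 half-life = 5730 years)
Age = t½ × log₂(1/ratio) = 10150 years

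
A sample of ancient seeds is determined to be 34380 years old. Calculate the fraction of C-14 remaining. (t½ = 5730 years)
N/N₀ = (1/2)^(t/t½) = 0.01562 = 1.56%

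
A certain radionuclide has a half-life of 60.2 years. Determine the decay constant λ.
λ = ln(2)/t½ = 0.01151 year⁻¹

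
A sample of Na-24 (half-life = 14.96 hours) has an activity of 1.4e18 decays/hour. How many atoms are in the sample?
N = A/λ = 3.022e19 atoms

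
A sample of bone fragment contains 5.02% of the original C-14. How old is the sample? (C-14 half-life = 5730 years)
Age = t½ × log₂(1/ratio) = 24730 years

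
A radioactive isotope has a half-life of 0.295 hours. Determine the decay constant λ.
λ = ln(2)/t½ = 2.35 hour⁻¹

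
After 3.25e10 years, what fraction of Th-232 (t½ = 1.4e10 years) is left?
N/N₀ = (1/2)^(t/t½) = 0.2001 = 20%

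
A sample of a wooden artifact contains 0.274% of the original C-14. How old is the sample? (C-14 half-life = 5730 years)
Age = t½ × log₂(1/ratio) = 48770 years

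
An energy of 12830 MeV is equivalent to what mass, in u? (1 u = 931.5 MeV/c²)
m = E/c² = 13.77 u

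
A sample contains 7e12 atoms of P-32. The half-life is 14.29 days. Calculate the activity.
A = λN = 3.395e11 decays/day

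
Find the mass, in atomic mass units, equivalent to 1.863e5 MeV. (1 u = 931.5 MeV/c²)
m = E/c² = 200 u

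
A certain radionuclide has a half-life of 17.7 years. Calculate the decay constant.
λ = ln(2)/t½ = 0.03916 year⁻¹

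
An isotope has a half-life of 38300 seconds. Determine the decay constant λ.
λ = ln(2)/t½ = 1.81e-5 second⁻¹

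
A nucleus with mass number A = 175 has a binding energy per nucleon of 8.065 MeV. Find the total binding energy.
B.E. = 8.065 × 175 = 1411 MeV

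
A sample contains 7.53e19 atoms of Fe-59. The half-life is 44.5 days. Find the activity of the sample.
A = λN = 1.173e18 decays/day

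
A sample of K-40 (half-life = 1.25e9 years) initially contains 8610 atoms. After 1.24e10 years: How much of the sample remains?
N = N₀(1/2)^(t/t½) = 8.888 atoms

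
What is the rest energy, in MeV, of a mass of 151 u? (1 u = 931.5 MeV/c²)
E = mc² = 1.407e5 MeV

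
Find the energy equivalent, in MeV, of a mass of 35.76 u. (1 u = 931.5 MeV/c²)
E = mc² = 33310 MeV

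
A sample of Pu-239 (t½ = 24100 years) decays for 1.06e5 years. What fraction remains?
N/N₀ = (1/2)^(t/t½) = 0.04742 = 4.74%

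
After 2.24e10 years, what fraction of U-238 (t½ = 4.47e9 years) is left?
N/N₀ = (1/2)^(t/t½) = 0.03101 = 3.1%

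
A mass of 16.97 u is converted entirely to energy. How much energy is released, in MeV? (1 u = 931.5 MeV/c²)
E = mc² = 15810 MeV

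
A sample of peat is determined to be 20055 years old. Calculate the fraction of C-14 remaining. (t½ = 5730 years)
N/N₀ = (1/2)^(t/t½) = 0.08839 = 8.84%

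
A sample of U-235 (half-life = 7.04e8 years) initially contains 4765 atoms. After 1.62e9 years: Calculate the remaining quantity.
N = N₀(1/2)^(t/t½) = 966.8 atoms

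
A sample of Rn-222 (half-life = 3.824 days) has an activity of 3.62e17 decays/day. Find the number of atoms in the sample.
N = A/λ = 1.997e18 atoms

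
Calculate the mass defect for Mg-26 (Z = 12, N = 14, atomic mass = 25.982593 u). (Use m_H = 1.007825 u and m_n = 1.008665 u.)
Δm = Z·m_H + N·m_n − M = 0.2326 u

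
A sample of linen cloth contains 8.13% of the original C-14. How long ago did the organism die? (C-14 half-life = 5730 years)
Age = t½ × log₂(1/ratio) = 20750 years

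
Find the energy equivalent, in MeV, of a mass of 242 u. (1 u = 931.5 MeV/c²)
E = mc² = 2.254e5 MeV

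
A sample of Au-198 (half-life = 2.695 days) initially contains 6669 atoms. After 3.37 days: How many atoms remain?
N = N₀(1/2)^(t/t½) = 2803 atoms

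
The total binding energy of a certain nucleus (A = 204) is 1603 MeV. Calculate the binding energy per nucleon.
B.E./A = 1603/204 = 7.858 MeV/nucleon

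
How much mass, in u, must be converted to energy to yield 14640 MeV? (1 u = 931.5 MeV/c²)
m = E/c² = 15.72 u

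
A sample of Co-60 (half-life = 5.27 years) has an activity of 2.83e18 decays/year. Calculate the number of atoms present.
N = A/λ = 2.152e19 atoms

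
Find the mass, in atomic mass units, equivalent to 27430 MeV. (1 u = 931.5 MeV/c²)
m = E/c² = 29.45 u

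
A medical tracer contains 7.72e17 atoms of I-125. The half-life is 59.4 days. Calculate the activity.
A = λN = 9.009e15 decays/day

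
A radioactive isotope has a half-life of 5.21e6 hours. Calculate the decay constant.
λ = ln(2)/t½ = 1.33e-7 hour⁻¹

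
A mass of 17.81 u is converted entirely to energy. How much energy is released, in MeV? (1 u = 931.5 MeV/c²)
E = mc² = 16590 MeV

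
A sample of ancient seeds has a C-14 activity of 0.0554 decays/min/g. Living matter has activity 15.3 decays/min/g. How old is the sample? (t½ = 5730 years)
Age = t½ × log₂(A₀/A) = 46470 years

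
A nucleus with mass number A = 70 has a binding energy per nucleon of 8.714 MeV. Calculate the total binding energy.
B.E. = 8.714 × 70 = 610 MeV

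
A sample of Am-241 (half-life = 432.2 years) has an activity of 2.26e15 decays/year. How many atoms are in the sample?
N = A/λ = 1.409e18 atoms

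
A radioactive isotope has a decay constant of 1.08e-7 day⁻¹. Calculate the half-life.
t½ = ln(2)/λ = 6.418e6 days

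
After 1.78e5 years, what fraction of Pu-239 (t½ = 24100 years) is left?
N/N₀ = (1/2)^(t/t½) = 0.005979 = 0.598%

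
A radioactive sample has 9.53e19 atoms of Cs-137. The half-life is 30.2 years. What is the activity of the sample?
A = λN = 2.187e18 decays/year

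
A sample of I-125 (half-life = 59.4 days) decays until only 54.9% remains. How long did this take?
t = t½ × log₂(N₀/N) = 51.39 days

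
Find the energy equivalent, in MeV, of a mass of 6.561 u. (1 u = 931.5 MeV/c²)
E = mc² = 6112 MeV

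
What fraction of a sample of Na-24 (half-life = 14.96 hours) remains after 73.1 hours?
N/N₀ = (1/2)^(t/t½) = 0.03381 = 3.38%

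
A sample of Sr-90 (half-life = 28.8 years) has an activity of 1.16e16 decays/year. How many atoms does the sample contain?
N = A/λ = 4.82e17 atoms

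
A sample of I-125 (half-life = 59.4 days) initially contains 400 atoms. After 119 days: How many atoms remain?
N = N₀(1/2)^(t/t½) = 99.77 atoms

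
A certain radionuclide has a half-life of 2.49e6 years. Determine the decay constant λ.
λ = ln(2)/t½ = 2.784e-7 year⁻¹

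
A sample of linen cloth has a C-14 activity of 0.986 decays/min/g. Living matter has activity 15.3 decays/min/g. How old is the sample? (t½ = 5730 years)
Age = t½ × log₂(A₀/A) = 22670 years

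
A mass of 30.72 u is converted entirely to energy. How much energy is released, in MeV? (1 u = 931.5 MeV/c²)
E = mc² = 28620 MeV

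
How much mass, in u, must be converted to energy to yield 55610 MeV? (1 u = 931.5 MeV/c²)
m = E/c² = 59.7 u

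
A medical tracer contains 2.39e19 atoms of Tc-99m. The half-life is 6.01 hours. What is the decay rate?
A = λN = 2.756e18 decays/hour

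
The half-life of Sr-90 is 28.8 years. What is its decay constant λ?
λ = ln(2)/t½ = 0.02407 year⁻¹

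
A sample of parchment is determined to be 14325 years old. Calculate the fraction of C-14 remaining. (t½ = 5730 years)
N/N₀ = (1/2)^(t/t½) = 0.1768 = 17.7%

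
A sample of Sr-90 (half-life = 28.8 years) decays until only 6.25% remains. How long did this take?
t = t½ × log₂(N₀/N) = 115.2 years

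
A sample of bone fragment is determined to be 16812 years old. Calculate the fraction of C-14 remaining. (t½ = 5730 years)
N/N₀ = (1/2)^(t/t½) = 0.1308 = 13.1%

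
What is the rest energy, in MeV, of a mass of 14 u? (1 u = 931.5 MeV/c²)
E = mc² = 13040 MeV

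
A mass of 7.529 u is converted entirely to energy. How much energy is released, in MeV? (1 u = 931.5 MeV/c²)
E = mc² = 7013 MeV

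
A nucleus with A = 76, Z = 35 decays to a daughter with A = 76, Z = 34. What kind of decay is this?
ΔA = 0, ΔZ = -1 ⇒ beta-plus decay (β⁺) or electron capture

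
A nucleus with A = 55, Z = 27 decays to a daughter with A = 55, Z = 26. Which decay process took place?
ΔA = 0, ΔZ = -1 ⇒ beta-plus decay (β⁺) or electron capture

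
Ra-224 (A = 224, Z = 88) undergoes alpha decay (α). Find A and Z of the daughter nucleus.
Daughter: A = 220, Z = 86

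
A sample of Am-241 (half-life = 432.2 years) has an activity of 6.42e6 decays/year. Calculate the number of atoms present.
N = A/λ = 4.003e9 atoms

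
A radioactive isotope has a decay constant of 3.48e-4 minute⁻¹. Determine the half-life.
t½ = ln(2)/λ = 1992 minutes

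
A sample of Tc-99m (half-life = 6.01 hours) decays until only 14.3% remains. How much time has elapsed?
t = t½ × log₂(N₀/N) = 16.86 hours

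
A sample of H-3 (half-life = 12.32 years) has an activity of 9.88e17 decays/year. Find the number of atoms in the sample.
N = A/λ = 1.756e19 atoms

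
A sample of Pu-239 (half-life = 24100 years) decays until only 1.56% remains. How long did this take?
t = t½ × log₂(N₀/N) = 1.447e5 years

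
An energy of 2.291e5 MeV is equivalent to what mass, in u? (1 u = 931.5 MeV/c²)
m = E/c² = 245.9 u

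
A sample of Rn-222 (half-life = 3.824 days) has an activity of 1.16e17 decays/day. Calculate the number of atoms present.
N = A/λ = 6.4e17 atoms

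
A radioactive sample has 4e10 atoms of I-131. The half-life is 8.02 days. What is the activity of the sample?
A = λN = 3.457e9 decays/day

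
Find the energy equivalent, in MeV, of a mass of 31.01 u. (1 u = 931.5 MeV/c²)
E = mc² = 28890 MeV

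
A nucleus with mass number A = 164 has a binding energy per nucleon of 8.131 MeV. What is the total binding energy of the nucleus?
B.E. = 8.131 × 164 = 1333 MeV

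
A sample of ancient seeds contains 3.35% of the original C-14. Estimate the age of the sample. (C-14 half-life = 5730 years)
Age = t½ × log₂(1/ratio) = 28080 years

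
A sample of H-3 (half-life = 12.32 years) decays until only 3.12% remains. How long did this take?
t = t½ × log₂(N₀/N) = 61.63 years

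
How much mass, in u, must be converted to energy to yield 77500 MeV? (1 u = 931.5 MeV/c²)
m = E/c² = 83.2 u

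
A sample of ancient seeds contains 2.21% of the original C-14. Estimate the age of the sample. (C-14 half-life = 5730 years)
Age = t½ × log₂(1/ratio) = 31510 years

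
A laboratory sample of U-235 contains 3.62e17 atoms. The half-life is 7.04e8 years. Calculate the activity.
A = λN = 3.564e8 decays/year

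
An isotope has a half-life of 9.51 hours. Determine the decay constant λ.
λ = ln(2)/t½ = 0.07289 hour⁻¹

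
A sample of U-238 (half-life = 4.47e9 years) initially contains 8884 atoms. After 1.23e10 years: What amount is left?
N = N₀(1/2)^(t/t½) = 1319 atoms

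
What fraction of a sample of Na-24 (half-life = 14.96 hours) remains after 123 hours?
N/N₀ = (1/2)^(t/t½) = 0.003349 = 0.335%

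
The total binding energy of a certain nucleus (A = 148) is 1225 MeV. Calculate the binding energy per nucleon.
B.E./A = 1225/148 = 8.277 MeV/nucleon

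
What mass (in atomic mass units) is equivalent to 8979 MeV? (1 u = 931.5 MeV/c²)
m = E/c² = 9.639 u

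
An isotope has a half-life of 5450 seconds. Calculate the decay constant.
λ = ln(2)/t½ = 1.272e-4 second⁻¹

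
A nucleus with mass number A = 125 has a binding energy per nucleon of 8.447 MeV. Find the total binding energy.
B.E. = 8.447 × 125 = 1056 MeV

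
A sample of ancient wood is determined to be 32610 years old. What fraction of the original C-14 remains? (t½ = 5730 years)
N/N₀ = (1/2)^(t/t½) = 0.01936 = 1.94%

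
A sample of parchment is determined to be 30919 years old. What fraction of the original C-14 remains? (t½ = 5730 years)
N/N₀ = (1/2)^(t/t½) = 0.02375 = 2.37%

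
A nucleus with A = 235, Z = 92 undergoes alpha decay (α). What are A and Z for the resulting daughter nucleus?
Daughter: A = 231, Z = 90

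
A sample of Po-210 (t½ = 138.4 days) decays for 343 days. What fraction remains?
N/N₀ = (1/2)^(t/t½) = 0.1795 = 17.9%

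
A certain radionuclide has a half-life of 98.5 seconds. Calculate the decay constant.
λ = ln(2)/t½ = 0.007037 second⁻¹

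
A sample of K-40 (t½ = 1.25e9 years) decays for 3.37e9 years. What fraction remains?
N/N₀ = (1/2)^(t/t½) = 0.1543 = 15.4%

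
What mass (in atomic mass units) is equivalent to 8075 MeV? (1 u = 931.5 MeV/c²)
m = E/c² = 8.669 u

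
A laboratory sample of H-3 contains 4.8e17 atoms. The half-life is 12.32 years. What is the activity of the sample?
A = λN = 2.701e16 decays/year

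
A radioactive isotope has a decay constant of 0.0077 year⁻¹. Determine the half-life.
t½ = ln(2)/λ = 90.02 years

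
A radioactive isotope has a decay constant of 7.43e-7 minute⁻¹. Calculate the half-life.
t½ = ln(2)/λ = 9.329e5 minutes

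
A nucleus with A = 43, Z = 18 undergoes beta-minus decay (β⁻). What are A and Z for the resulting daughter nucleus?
Daughter: A = 43, Z = 19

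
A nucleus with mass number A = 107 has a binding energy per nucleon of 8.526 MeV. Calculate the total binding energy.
B.E. = 8.526 × 107 = 912.3 MeV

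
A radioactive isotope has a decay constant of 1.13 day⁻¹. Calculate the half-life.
t½ = ln(2)/λ = 0.6134 days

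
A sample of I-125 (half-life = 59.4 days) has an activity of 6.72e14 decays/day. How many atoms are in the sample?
N = A/λ = 5.759e16 atoms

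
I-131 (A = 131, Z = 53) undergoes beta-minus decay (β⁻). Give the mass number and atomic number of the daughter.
Daughter: A = 131, Z = 54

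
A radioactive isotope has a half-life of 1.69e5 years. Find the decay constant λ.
λ = ln(2)/t½ = 4.101e-6 year⁻¹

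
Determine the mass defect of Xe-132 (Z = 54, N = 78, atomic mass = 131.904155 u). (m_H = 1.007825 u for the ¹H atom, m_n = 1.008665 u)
Δm = Z·m_H + N·m_n − M = 1.194 u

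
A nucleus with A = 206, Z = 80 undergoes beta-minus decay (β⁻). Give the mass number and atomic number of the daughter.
Daughter: A = 206, Z = 81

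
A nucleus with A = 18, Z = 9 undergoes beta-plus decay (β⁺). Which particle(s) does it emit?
β⁺: positron (e⁺) + neutrino (νₑ)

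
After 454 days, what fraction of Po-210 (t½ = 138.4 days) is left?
N/N₀ = (1/2)^(t/t½) = 0.1029 = 10.3%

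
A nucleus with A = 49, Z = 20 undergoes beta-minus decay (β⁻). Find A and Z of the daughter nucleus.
Daughter: A = 49, Z = 21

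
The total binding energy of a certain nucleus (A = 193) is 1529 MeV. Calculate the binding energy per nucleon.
B.E./A = 1529/193 = 7.922 MeV/nucleon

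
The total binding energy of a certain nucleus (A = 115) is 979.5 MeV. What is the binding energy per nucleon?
B.E./A = 979.5/115 = 8.517 MeV/nucleon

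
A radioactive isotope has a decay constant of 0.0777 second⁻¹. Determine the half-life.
t½ = ln(2)/λ = 8.921 seconds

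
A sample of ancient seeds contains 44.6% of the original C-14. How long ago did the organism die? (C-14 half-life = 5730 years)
Age = t½ × log₂(1/ratio) = 6675 years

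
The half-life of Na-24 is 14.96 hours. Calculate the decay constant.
λ = ln(2)/t½ = 0.04633 hour⁻¹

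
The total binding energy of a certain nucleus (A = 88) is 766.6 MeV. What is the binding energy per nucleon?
B.E./A = 766.6/88 = 8.711 MeV/nucleon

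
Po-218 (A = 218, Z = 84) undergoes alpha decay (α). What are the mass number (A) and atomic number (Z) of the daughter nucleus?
Daughter: A = 214, Z = 82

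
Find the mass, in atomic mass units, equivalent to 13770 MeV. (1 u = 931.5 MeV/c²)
m = E/c² = 14.78 u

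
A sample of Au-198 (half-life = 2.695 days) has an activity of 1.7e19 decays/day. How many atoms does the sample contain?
N = A/λ = 6.61e19 atoms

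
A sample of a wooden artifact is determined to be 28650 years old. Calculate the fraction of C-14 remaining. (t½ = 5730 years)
N/N₀ = (1/2)^(t/t½) = 0.03125 = 3.12%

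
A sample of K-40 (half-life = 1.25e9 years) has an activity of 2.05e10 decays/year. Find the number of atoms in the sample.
N = A/λ = 3.697e19 atoms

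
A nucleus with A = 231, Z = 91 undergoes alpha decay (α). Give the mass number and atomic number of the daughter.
Daughter: A = 227, Z = 89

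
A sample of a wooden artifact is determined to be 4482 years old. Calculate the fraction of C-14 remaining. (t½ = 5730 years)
N/N₀ = (1/2)^(t/t½) = 0.5815 = 58.1%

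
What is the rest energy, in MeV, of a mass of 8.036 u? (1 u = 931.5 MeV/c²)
E = mc² = 7486 MeV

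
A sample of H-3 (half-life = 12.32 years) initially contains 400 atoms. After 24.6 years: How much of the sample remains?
N = N₀(1/2)^(t/t½) = 100.2 atoms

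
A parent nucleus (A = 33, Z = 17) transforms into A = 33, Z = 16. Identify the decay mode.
ΔA = 0, ΔZ = -1 ⇒ beta-plus decay (β⁺) or electron capture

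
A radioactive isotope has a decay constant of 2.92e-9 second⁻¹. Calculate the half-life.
t½ = ln(2)/λ = 2.374e8 seconds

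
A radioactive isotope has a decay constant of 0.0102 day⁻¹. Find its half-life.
t½ = ln(2)/λ = 67.96 days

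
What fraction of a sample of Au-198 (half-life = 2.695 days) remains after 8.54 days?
N/N₀ = (1/2)^(t/t½) = 0.1112 = 11.1%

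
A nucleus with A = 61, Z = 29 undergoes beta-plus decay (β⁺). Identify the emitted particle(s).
β⁺: positron (e⁺) + neutrino (νₑ)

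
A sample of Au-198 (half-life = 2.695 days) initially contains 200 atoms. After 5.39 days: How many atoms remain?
N = N₀(1/2)^(t/t½) = 50 atoms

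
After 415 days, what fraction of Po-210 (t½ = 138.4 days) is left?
N/N₀ = (1/2)^(t/t½) = 0.1251 = 12.5%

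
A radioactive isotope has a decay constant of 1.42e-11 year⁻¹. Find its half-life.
t½ = ln(2)/λ = 4.881e10 years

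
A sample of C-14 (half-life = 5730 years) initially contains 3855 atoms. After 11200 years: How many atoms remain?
N = N₀(1/2)^(t/t½) = 994.5 atoms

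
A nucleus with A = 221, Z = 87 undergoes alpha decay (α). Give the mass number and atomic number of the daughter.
Daughter: A = 217, Z = 85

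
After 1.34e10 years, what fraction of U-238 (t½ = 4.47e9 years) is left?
N/N₀ = (1/2)^(t/t½) = 0.1252 = 12.5%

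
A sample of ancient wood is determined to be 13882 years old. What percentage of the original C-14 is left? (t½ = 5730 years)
N/N₀ = (1/2)^(t/t½) = 0.1865 = 18.7%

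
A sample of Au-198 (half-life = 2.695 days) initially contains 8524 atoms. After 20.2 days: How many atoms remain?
N = N₀(1/2)^(t/t½) = 47.24 atoms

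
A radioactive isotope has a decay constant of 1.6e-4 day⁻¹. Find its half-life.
t½ = ln(2)/λ = 4332 days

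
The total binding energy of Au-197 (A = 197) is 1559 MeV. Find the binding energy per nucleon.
B.E./A = 1559/197 = 7.914 MeV/nucleon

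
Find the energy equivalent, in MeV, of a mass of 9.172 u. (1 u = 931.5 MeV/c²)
E = mc² = 8544 MeV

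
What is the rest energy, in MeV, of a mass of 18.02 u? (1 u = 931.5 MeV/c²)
E = mc² = 16790 MeV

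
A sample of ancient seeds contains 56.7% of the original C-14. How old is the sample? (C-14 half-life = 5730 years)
Age = t½ × log₂(1/ratio) = 4690 years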